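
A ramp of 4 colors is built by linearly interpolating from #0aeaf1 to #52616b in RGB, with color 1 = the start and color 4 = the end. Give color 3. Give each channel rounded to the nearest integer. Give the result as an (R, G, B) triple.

With 4 swatches and endpoints inclusive, swatch 3 sits at t = (3 − 1)/(4 − 1) = 2/3 ≈ 0.6667.
#0aeaf1 → (10, 234, 241); #52616b → (82, 97, 107).
R = 10 + 0.6667 × (82 − 10) = 58.002 → 58
G = 234 + 0.6667 × (97 − 234) = 142.662 → 143
B = 241 + 0.6667 × (107 − 241) = 151.662 → 152

(58, 143, 152)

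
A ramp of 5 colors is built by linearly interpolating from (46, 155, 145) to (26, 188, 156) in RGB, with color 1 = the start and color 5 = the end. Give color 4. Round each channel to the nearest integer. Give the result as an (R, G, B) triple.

(31, 180, 153)

With 5 swatches and endpoints inclusive, swatch 4 sits at t = (4 − 1)/(5 − 1) = 3/4 ≈ 0.75.
R = 46 + 0.75 × (26 − 46) = 31 → 31
G = 155 + 0.75 × (188 − 155) = 179.75 → 180
B = 145 + 0.75 × (156 − 145) = 153.25 → 153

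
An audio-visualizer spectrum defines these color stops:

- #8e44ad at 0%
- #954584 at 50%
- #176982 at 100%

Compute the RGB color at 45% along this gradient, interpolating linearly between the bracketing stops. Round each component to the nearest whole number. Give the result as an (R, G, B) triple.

45% lies between the 0% and 50% stops, so the local fraction is t = (45 − 0)/(50 − 0) = 45/50 ≈ 0.9.
#8e44ad → (142, 68, 173); #954584 → (149, 69, 132).
R = 142 + 0.9 × (149 − 142) = 148.3 → 148
G = 68 + 0.9 × (69 − 68) = 68.9 → 69
B = 173 + 0.9 × (132 − 173) = 136.1 → 136

(148, 69, 136)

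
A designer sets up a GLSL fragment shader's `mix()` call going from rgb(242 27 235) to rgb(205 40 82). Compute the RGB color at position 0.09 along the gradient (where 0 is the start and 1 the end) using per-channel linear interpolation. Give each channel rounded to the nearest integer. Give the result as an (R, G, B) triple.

R = 242 + 0.09 × (205 − 242) = 242 + 0.09 × -37 = 238.67 → 239
G = 27 + 0.09 × (40 − 27) = 27 + 0.09 × 13 = 28.17 → 28
B = 235 + 0.09 × (82 − 235) = 235 + 0.09 × -153 = 221.23 → 221

(239, 28, 221)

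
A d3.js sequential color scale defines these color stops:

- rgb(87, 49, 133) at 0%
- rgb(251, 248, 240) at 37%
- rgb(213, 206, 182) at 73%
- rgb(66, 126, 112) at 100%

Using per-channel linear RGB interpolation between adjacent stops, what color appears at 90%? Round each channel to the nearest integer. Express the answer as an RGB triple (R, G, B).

(120, 156, 138)

90% lies between the 73% and 100% stops, so the local fraction is t = (90 − 73)/(100 − 73) = 17/27 ≈ 0.6296.
R = 213 + 0.6296 × (66 − 213) = 120.449 → 120
G = 206 + 0.6296 × (126 − 206) = 155.632 → 156
B = 182 + 0.6296 × (112 − 182) = 137.928 → 138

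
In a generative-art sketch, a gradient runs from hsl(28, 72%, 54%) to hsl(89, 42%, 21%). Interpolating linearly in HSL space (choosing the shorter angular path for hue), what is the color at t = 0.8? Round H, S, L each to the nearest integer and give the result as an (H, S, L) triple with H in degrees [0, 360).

(77, 48, 28)

Hue arc: Δh = 89 − 28 = 61° (|Δh| ≤ 180, already the shorter path).
H = 28 + 0.8 × (61) = 76.8 → 77°
S = 72 + 0.8 × (42 − 72) = 48 → 48%
L = 54 + 0.8 × (21 − 54) = 27.6 → 28%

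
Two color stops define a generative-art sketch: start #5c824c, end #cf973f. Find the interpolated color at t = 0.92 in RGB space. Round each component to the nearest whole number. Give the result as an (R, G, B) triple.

#5c824c → (92, 130, 76); #cf973f → (207, 151, 63).
R = 92 + 0.92 × (207 − 92) = 92 + 0.92 × 115 = 197.8 → 198
G = 130 + 0.92 × (151 − 130) = 130 + 0.92 × 21 = 149.32 → 149
B = 76 + 0.92 × (63 − 76) = 76 + 0.92 × -13 = 64.04 → 64

(198, 149, 64)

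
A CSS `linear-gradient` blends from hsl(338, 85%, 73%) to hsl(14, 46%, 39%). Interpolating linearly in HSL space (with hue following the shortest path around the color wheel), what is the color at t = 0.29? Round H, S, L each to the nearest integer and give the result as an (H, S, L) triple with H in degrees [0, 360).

Hue: 14 − 338 = -324°, but |-324| > 180 so the shorter arc goes the other way: Δh = -324 + 360 = 36°.
H = 338 + 0.29 × (36) = 348.44 → 348°
S = 85 + 0.29 × (46 − 85) = 73.69 → 74%
L = 73 + 0.29 × (39 − 73) = 63.14 → 63%

(348, 74, 63)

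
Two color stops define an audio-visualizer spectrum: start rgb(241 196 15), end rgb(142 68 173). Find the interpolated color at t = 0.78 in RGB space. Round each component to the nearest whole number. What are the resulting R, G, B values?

R = 241 + 0.78 × (142 − 241) = 241 + 0.78 × -99 = 163.78 → 164
G = 196 + 0.78 × (68 − 196) = 196 + 0.78 × -128 = 96.16 → 96
B = 15 + 0.78 × (173 − 15) = 15 + 0.78 × 158 = 138.24 → 138
So the blended color is (164, 96, 138), about #a4608a.

(164, 96, 138)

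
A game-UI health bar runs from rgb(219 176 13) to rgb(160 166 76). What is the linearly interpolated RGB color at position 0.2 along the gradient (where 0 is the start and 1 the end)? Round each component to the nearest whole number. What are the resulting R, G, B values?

(207, 174, 26)

R = 219 + 0.2 × (160 − 219) = 219 + 0.2 × -59 = 207.2 → 207
G = 176 + 0.2 × (166 − 176) = 176 + 0.2 × -10 = 174 → 174
B = 13 + 0.2 × (76 − 13) = 13 + 0.2 × 63 = 25.6 → 26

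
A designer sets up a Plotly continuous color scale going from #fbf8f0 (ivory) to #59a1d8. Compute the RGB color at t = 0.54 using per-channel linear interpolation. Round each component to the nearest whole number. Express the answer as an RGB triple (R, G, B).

(164, 201, 227)

#fbf8f0 → (251, 248, 240); #59a1d8 → (89, 161, 216).
R = 251 + 0.54 × (89 − 251) = 251 + 0.54 × -162 = 163.52 → 164
G = 248 + 0.54 × (161 − 248) = 248 + 0.54 × -87 = 201.02 → 201
B = 240 + 0.54 × (216 − 240) = 240 + 0.54 × -24 = 227.04 → 227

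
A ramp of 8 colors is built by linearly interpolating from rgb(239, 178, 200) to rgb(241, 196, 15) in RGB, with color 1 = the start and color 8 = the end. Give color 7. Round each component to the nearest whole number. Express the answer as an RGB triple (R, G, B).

(241, 193, 41)

With 8 swatches and endpoints inclusive, swatch 7 sits at t = (7 − 1)/(8 − 1) = 6/7 ≈ 0.8571.
R = 239 + 0.8571 × (241 − 239) = 240.714 → 241
G = 178 + 0.8571 × (196 − 178) = 193.428 → 193
B = 200 + 0.8571 × (15 − 200) = 41.436 → 41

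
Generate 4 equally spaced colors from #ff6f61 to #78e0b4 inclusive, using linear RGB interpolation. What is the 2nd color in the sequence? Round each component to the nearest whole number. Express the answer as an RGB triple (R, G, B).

(210, 149, 125)

With 4 swatches and endpoints inclusive, swatch 2 sits at t = (2 − 1)/(4 − 1) = 1/3 ≈ 0.3333.
#ff6f61 → (255, 111, 97); #78e0b4 → (120, 224, 180).
R = 255 + 0.3333 × (120 − 255) = 210.005 → 210
G = 111 + 0.3333 × (224 − 111) = 148.663 → 149
B = 97 + 0.3333 × (180 − 97) = 124.664 → 125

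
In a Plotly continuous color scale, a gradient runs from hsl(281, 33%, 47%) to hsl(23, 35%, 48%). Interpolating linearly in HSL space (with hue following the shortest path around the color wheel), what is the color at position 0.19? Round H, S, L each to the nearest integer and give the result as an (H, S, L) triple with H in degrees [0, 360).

Hue: 23 − 281 = -258°, but |-258| > 180 so the shorter arc goes the other way: Δh = -258 + 360 = 102°.
H = 281 + 0.19 × (102) = 300.38 → 300°
S = 33 + 0.19 × (35 − 33) = 33.38 → 33%
L = 47 + 0.19 × (48 − 47) = 47.19 → 47%

(300, 33, 47)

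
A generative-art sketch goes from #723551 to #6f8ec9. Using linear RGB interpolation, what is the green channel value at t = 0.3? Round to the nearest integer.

G₁ = 53 (from #723551), G₂ = 142 (from #6f8ec9).
G = 53 + 0.3 × (142 − 53) = 79.7 → 80

80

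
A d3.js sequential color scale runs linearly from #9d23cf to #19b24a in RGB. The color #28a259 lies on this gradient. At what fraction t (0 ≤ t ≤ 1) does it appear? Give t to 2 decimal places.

0.89

Invert the lerp on the G channel (largest span, 143): t = (162 − 35) / (178 − 35) = 127/143 = 0.88811.
Check on R: (40 − 157)/(25 − 157) = 0.8864 ✓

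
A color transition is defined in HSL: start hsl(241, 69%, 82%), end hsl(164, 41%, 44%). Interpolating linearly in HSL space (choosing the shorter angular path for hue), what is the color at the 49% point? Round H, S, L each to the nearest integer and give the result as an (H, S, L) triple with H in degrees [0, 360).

(203, 55, 63)

Hue arc: Δh = 164 − 241 = -77° (|Δh| ≤ 180, already the shorter path).
H = 241 + 0.49 × (-77) = 203.27 → 203°
S = 69 + 0.49 × (41 − 69) = 55.28 → 55%
L = 82 + 0.49 × (44 − 82) = 63.38 → 63%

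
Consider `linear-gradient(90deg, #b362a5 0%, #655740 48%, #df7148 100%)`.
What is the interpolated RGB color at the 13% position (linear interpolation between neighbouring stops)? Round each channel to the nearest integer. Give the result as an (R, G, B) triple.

13% lies between the 0% and 48% stops, so the local fraction is t = (13 − 0)/(48 − 0) = 13/48 ≈ 0.2708.
#b362a5 → (179, 98, 165); #655740 → (101, 87, 64).
R = 179 + 0.2708 × (101 − 179) = 157.878 → 158
G = 98 + 0.2708 × (87 − 98) = 95.021 → 95
B = 165 + 0.2708 × (64 − 165) = 137.649 → 138

(158, 95, 138)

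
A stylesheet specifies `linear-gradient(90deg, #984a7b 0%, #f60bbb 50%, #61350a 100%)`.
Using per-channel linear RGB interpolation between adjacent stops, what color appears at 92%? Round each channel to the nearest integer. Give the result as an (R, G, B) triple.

(121, 46, 38)

92% lies between the 50% and 100% stops, so the local fraction is t = (92 − 50)/(100 − 50) = 42/50 ≈ 0.84.
#f60bbb → (246, 11, 187); #61350a → (97, 53, 10).
R = 246 + 0.84 × (97 − 246) = 120.84 → 121
G = 11 + 0.84 × (53 − 11) = 46.28 → 46
B = 187 + 0.84 × (10 − 187) = 38.32 → 38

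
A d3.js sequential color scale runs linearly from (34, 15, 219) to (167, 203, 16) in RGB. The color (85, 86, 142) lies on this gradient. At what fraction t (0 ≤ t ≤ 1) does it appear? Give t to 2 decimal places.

Invert the lerp on the B channel (largest span, 203): t = (142 − 219) / (16 − 219) = -77/-203 = 0.37931.
Check on R: (85 − 34)/(167 − 34) = 0.3835 ✓

0.38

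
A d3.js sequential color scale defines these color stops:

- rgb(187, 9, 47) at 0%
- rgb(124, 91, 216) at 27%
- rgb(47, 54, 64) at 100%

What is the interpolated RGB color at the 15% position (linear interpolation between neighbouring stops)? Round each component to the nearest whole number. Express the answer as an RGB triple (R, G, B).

15% lies between the 0% and 27% stops, so the local fraction is t = (15 − 0)/(27 − 0) = 15/27 ≈ 0.5556.
R = 187 + 0.5556 × (124 − 187) = 151.997 → 152
G = 9 + 0.5556 × (91 − 9) = 54.559 → 55
B = 47 + 0.5556 × (216 − 47) = 140.896 → 141

(152, 55, 141)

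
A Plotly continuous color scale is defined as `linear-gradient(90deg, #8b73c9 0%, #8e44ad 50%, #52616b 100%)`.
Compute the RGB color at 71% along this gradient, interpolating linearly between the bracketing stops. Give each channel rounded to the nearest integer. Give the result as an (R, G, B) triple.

71% lies between the 50% and 100% stops, so the local fraction is t = (71 − 50)/(100 − 50) = 21/50 ≈ 0.42.
#8e44ad → (142, 68, 173); #52616b → (82, 97, 107).
R = 142 + 0.42 × (82 − 142) = 116.8 → 117
G = 68 + 0.42 × (97 − 68) = 80.18 → 80
B = 173 + 0.42 × (107 − 173) = 145.28 → 145

(117, 80, 145)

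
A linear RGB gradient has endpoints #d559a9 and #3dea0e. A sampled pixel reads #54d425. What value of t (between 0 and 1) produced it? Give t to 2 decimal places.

0.85

Invert the lerp on the B channel (largest span, 155): t = (37 − 169) / (14 − 169) = -132/-155 = 0.85161.
Check on R: (84 − 213)/(61 − 213) = 0.8487 ✓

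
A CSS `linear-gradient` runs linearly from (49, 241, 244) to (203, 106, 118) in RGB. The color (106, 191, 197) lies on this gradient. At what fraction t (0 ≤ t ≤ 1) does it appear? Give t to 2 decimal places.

Invert the lerp on the R channel (largest span, 154): t = (106 − 49) / (203 − 49) = 57/154 = 0.37013.
Check on G: (191 − 241)/(106 − 241) = 0.3704 ✓

0.37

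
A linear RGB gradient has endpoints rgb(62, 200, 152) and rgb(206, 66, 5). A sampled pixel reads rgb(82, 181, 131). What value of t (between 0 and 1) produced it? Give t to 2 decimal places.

Invert the lerp on the B channel (largest span, 147): t = (131 − 152) / (5 − 152) = -21/-147 = 0.14286.
Check on R: (82 − 62)/(206 − 62) = 0.1389 ✓

0.14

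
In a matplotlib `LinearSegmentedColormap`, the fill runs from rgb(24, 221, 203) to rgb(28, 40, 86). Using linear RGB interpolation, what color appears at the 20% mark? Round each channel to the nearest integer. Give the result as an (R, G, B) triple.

(25, 185, 180)

20% corresponds to t = 0.2.
R = 24 + 0.2 × (28 − 24) = 24 + 0.2 × 4 = 24.8 → 25
G = 221 + 0.2 × (40 − 221) = 221 + 0.2 × -181 = 184.8 → 185
B = 203 + 0.2 × (86 − 203) = 203 + 0.2 × -117 = 179.6 → 180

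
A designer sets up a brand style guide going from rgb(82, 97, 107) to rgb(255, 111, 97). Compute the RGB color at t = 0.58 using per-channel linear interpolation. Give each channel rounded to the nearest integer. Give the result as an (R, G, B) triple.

R = 82 + 0.58 × (255 − 82) = 82 + 0.58 × 173 = 182.34 → 182
G = 97 + 0.58 × (111 − 97) = 97 + 0.58 × 14 = 105.12 → 105
B = 107 + 0.58 × (97 − 107) = 107 + 0.58 × -10 = 101.2 → 101

(182, 105, 101)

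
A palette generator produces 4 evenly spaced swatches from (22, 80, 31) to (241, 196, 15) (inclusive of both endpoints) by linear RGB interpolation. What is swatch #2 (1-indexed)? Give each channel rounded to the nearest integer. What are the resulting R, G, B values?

(95, 119, 26)

With 4 swatches and endpoints inclusive, swatch 2 sits at t = (2 − 1)/(4 − 1) = 1/3 ≈ 0.3333.
R = 22 + 0.3333 × (241 − 22) = 94.993 → 95
G = 80 + 0.3333 × (196 − 80) = 118.663 → 119
B = 31 + 0.3333 × (15 − 31) = 25.667 → 26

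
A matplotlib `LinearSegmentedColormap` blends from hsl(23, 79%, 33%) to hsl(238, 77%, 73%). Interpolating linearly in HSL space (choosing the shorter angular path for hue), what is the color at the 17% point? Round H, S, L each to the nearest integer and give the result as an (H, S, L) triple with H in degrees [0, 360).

Hue: 238 − 23 = 215°, but |215| > 180 so the shorter arc goes the other way: Δh = 215 − 360 = -145°.
H = 23 + 0.17 × (-145) = -1.65 → -2 → -2 mod 360 = 358°
S = 79 + 0.17 × (77 − 79) = 78.66 → 79%
L = 33 + 0.17 × (73 − 33) = 39.8 → 40%

(358, 79, 40)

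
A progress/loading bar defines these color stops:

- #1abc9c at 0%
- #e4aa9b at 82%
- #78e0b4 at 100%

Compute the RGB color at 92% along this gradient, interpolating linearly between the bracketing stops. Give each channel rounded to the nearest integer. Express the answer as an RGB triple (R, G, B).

(168, 200, 169)

92% lies between the 82% and 100% stops, so the local fraction is t = (92 − 82)/(100 − 82) = 10/18 ≈ 0.5556.
#e4aa9b → (228, 170, 155); #78e0b4 → (120, 224, 180).
R = 228 + 0.5556 × (120 − 228) = 167.995 → 168
G = 170 + 0.5556 × (224 − 170) = 200.002 → 200
B = 155 + 0.5556 × (180 − 155) = 168.89 → 169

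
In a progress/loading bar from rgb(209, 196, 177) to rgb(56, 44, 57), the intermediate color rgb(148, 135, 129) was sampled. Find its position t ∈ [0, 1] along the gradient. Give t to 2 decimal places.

Invert the lerp on the R channel (largest span, 153): t = (148 − 209) / (56 − 209) = -61/-153 = 0.39869.
Check on G: (135 − 196)/(44 − 196) = 0.4013 ✓

0.40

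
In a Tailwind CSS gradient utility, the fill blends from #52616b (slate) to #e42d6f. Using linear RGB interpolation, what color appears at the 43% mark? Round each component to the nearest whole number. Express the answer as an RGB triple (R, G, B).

(145, 75, 109)

#52616b → (82, 97, 107); #e42d6f → (228, 45, 111).
43% corresponds to t = 0.43.
R = 82 + 0.43 × (228 − 82) = 82 + 0.43 × 146 = 144.78 → 145
G = 97 + 0.43 × (45 − 97) = 97 + 0.43 × -52 = 74.64 → 75
B = 107 + 0.43 × (111 − 107) = 107 + 0.43 × 4 = 108.72 → 109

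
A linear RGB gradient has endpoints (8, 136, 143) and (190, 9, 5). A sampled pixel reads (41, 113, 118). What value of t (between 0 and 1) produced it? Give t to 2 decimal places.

Invert the lerp on the R channel (largest span, 182): t = (41 − 8) / (190 − 8) = 33/182 = 0.18132.
Check on G: (113 − 136)/(9 − 136) = 0.1811 ✓

0.18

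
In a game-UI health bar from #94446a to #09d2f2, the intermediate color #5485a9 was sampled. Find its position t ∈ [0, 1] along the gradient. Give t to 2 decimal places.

Invert the lerp on the G channel (largest span, 142): t = (133 − 68) / (210 − 68) = 65/142 = 0.45775.
Check on R: (84 − 148)/(9 − 148) = 0.4604 ✓

0.46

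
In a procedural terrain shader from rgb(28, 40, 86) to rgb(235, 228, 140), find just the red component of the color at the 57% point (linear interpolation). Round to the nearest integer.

146

R = 28 + 0.57 × (235 − 28) = 145.99 → 146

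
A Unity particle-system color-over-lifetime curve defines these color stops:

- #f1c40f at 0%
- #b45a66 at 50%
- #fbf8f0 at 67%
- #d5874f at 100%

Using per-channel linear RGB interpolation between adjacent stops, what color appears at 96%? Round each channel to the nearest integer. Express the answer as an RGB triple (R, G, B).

96% lies between the 67% and 100% stops, so the local fraction is t = (96 − 67)/(100 − 67) = 29/33 ≈ 0.8788.
#fbf8f0 → (251, 248, 240); #d5874f → (213, 135, 79).
R = 251 + 0.8788 × (213 − 251) = 217.606 → 218
G = 248 + 0.8788 × (135 − 248) = 148.696 → 149
B = 240 + 0.8788 × (79 − 240) = 98.513 → 99

(218, 149, 99)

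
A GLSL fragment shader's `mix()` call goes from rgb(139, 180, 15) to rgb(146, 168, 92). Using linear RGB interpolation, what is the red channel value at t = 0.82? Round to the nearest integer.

145

R = 139 + 0.82 × (146 − 139) = 144.74 → 145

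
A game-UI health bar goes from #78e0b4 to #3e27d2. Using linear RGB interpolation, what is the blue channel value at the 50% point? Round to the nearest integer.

B₁ = 180 (from #78e0b4), B₂ = 210 (from #3e27d2).
B = 180 + 0.5 × (210 − 180) = 195 → 195

195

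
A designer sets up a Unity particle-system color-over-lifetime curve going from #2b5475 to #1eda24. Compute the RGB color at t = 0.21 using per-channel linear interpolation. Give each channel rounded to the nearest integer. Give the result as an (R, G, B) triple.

(40, 112, 100)

#2b5475 → (43, 84, 117); #1eda24 → (30, 218, 36).
R = 43 + 0.21 × (30 − 43) = 43 + 0.21 × -13 = 40.27 → 40
G = 84 + 0.21 × (218 − 84) = 84 + 0.21 × 134 = 112.14 → 112
B = 117 + 0.21 × (36 − 117) = 117 + 0.21 × -81 = 99.99 → 100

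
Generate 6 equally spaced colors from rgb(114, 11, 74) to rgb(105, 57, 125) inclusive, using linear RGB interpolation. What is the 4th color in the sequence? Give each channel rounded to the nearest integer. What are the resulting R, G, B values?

With 6 swatches and endpoints inclusive, swatch 4 sits at t = (4 − 1)/(6 − 1) = 3/5 ≈ 0.6.
R = 114 + 0.6 × (105 − 114) = 108.6 → 109
G = 11 + 0.6 × (57 − 11) = 38.6 → 39
B = 74 + 0.6 × (125 − 74) = 104.6 → 105

(109, 39, 105)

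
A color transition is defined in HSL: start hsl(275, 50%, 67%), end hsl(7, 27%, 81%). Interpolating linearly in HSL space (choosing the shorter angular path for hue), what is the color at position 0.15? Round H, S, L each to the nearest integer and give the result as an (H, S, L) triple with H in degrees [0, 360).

(289, 47, 69)

Hue: 7 − 275 = -268°, but |-268| > 180 so the shorter arc goes the other way: Δh = -268 + 360 = 92°.
H = 275 + 0.15 × (92) = 288.8 → 289°
S = 50 + 0.15 × (27 − 50) = 46.55 → 47%
L = 67 + 0.15 × (81 − 67) = 69.1 → 69%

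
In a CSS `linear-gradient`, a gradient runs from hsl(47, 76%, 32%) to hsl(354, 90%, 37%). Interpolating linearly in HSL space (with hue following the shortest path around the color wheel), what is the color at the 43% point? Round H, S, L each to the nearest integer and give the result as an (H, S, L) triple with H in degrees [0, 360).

(24, 82, 34)

Hue: 354 − 47 = 307°, but |307| > 180 so the shorter arc goes the other way: Δh = 307 − 360 = -53°.
H = 47 + 0.43 × (-53) = 24.21 → 24°
S = 76 + 0.43 × (90 − 76) = 82.02 → 82%
L = 32 + 0.43 × (37 − 32) = 34.15 → 34%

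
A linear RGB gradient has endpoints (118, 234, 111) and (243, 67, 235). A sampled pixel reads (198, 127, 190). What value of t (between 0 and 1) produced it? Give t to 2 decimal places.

0.64

Invert the lerp on the G channel (largest span, 167): t = (127 − 234) / (67 − 234) = -107/-167 = 0.64072.
Check on R: (198 − 118)/(243 − 118) = 0.64 ✓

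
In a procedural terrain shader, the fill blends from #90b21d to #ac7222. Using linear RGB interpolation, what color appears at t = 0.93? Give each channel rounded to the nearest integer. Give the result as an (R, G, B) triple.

(170, 118, 34)

#90b21d → (144, 178, 29); #ac7222 → (172, 114, 34).
R = 144 + 0.93 × (172 − 144) = 144 + 0.93 × 28 = 170.04 → 170
G = 178 + 0.93 × (114 − 178) = 178 + 0.93 × -64 = 118.48 → 118
B = 29 + 0.93 × (34 − 29) = 29 + 0.93 × 5 = 33.65 → 34
So the blended color is (170, 118, 34), about #aa7622.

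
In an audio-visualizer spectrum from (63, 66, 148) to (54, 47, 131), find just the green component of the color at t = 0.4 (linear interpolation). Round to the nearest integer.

G = 66 + 0.4 × (47 − 66) = 58.4 → 58

58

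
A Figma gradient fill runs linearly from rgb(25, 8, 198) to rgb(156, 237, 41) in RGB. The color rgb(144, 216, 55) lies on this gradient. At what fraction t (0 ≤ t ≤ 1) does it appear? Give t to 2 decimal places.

Invert the lerp on the G channel (largest span, 229): t = (216 − 8) / (237 − 8) = 208/229 = 0.9083.
Check on R: (144 − 25)/(156 − 25) = 0.9084 ✓

0.91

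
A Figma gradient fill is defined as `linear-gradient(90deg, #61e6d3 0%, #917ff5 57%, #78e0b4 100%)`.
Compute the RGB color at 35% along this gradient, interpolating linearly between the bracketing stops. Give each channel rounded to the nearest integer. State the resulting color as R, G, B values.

35% lies between the 0% and 57% stops, so the local fraction is t = (35 − 0)/(57 − 0) = 35/57 ≈ 0.614.
#61e6d3 → (97, 230, 211); #917ff5 → (145, 127, 245).
R = 97 + 0.614 × (145 − 97) = 126.472 → 126
G = 230 + 0.614 × (127 − 230) = 166.758 → 167
B = 211 + 0.614 × (245 − 211) = 231.876 → 232

(126, 167, 232)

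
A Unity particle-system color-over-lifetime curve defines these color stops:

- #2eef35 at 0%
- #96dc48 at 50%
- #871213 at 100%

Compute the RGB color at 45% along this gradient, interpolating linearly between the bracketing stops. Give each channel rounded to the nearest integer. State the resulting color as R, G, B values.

45% lies between the 0% and 50% stops, so the local fraction is t = (45 − 0)/(50 − 0) = 45/50 ≈ 0.9.
#2eef35 → (46, 239, 53); #96dc48 → (150, 220, 72).
R = 46 + 0.9 × (150 − 46) = 139.6 → 140
G = 239 + 0.9 × (220 − 239) = 221.9 → 222
B = 53 + 0.9 × (72 − 53) = 70.1 → 70

(140, 222, 70)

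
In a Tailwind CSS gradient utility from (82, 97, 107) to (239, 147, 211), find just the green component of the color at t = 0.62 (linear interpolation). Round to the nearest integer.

128

G = 97 + 0.62 × (147 − 97) = 128 → 128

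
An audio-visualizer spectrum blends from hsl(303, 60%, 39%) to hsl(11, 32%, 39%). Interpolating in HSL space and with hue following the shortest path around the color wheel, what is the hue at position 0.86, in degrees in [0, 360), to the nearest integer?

1

Hue: 11 − 303 = -292°, but |-292| > 180 so the shorter arc goes the other way: Δh = -292 + 360 = 68°.
H = 303 + 0.86 × (68) = 361.48 → 361 → 361 mod 360 = 1°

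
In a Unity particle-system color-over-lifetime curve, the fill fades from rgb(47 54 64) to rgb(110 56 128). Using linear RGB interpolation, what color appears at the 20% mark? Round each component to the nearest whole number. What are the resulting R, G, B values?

20% corresponds to t = 0.2.
R = 47 + 0.2 × (110 − 47) = 47 + 0.2 × 63 = 59.6 → 60
G = 54 + 0.2 × (56 − 54) = 54 + 0.2 × 2 = 54.4 → 54
B = 64 + 0.2 × (128 − 64) = 64 + 0.2 × 64 = 76.8 → 77

(60, 54, 77)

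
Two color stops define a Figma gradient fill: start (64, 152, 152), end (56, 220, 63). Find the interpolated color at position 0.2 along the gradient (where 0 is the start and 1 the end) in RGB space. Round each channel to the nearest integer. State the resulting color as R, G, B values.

(62, 166, 134)

R = 64 + 0.2 × (56 − 64) = 64 + 0.2 × -8 = 62.4 → 62
G = 152 + 0.2 × (220 − 152) = 152 + 0.2 × 68 = 165.6 → 166
B = 152 + 0.2 × (63 − 152) = 152 + 0.2 × -89 = 134.2 → 134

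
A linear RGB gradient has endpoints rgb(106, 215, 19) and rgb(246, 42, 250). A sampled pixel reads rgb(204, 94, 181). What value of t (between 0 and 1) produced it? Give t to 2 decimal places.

Invert the lerp on the B channel (largest span, 231): t = (181 − 19) / (250 − 19) = 162/231 = 0.7013.
Check on R: (204 − 106)/(246 − 106) = 0.7 ✓

0.70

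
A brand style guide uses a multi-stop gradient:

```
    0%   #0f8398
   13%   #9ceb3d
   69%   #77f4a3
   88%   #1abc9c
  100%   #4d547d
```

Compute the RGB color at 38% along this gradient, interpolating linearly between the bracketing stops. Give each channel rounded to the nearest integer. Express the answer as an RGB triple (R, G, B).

(139, 239, 107)

38% lies between the 13% and 69% stops, so the local fraction is t = (38 − 13)/(69 − 13) = 25/56 ≈ 0.4464.
#9ceb3d → (156, 235, 61); #77f4a3 → (119, 244, 163).
R = 156 + 0.4464 × (119 − 156) = 139.483 → 139
G = 235 + 0.4464 × (244 − 235) = 239.018 → 239
B = 61 + 0.4464 × (163 − 61) = 106.533 → 107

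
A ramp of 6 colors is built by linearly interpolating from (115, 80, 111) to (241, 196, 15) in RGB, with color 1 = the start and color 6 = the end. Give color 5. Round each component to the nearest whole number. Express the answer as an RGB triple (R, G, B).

(216, 173, 34)

With 6 swatches and endpoints inclusive, swatch 5 sits at t = (5 − 1)/(6 − 1) = 4/5 ≈ 0.8.
R = 115 + 0.8 × (241 − 115) = 215.8 → 216
G = 80 + 0.8 × (196 − 80) = 172.8 → 173
B = 111 + 0.8 × (15 − 111) = 34.2 → 34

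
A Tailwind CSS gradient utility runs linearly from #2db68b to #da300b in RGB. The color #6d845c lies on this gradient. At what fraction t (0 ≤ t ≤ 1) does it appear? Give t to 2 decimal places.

Invert the lerp on the R channel (largest span, 173): t = (109 − 45) / (218 − 45) = 64/173 = 0.36994.
Check on G: (132 − 182)/(48 − 182) = 0.3731 ✓

0.37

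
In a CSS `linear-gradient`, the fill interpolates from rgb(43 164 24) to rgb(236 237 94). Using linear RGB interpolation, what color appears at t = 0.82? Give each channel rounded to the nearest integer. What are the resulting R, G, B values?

(201, 224, 81)

R = 43 + 0.82 × (236 − 43) = 43 + 0.82 × 193 = 201.26 → 201
G = 164 + 0.82 × (237 − 164) = 164 + 0.82 × 73 = 223.86 → 224
B = 24 + 0.82 × (94 − 24) = 24 + 0.82 × 70 = 81.4 → 81
So the blended color is (201, 224, 81), about #c9e051.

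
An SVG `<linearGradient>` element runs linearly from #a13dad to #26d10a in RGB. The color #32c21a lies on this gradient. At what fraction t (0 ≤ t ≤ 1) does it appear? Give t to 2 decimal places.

0.90

Invert the lerp on the B channel (largest span, 163): t = (26 − 173) / (10 − 173) = -147/-163 = 0.90184.
Check on R: (50 − 161)/(38 − 161) = 0.9024 ✓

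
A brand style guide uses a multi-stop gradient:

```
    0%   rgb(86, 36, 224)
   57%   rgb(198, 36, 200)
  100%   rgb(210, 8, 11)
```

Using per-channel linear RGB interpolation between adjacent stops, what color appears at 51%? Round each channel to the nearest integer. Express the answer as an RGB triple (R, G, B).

51% lies between the 0% and 57% stops, so the local fraction is t = (51 − 0)/(57 − 0) = 51/57 ≈ 0.8947.
R = 86 + 0.8947 × (198 − 86) = 186.206 → 186
G = 36 + 0.8947 × (36 − 36) = 36 → 36
B = 224 + 0.8947 × (200 − 224) = 202.527 → 203

(186, 36, 203)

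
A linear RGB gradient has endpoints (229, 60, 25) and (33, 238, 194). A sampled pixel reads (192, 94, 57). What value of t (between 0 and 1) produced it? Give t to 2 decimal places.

Invert the lerp on the R channel (largest span, 196): t = (192 − 229) / (33 − 229) = -37/-196 = 0.18878.
Check on G: (94 − 60)/(238 − 60) = 0.191 ✓

0.19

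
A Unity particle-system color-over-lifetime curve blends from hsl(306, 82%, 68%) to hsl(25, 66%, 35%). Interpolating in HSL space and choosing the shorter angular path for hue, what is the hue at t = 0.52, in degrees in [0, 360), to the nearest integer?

347

Hue: 25 − 306 = -281°, but |-281| > 180 so the shorter arc goes the other way: Δh = -281 + 360 = 79°.
H = 306 + 0.52 × (79) = 347.08 → 347°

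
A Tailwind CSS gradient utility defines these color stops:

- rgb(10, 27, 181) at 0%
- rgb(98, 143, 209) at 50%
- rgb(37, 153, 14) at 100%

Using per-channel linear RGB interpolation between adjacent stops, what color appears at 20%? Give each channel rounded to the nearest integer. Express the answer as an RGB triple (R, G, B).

20% lies between the 0% and 50% stops, so the local fraction is t = (20 − 0)/(50 − 0) = 20/50 ≈ 0.4.
R = 10 + 0.4 × (98 − 10) = 45.2 → 45
G = 27 + 0.4 × (143 − 27) = 73.4 → 73
B = 181 + 0.4 × (209 − 181) = 192.2 → 192

(45, 73, 192)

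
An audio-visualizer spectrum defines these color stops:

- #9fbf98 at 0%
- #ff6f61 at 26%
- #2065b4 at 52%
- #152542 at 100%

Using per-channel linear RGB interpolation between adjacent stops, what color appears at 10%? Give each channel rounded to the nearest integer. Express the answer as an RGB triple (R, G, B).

(196, 160, 131)

10% lies between the 0% and 26% stops, so the local fraction is t = (10 − 0)/(26 − 0) = 10/26 ≈ 0.3846.
#9fbf98 → (159, 191, 152); #ff6f61 → (255, 111, 97).
R = 159 + 0.3846 × (255 − 159) = 195.922 → 196
G = 191 + 0.3846 × (111 − 191) = 160.232 → 160
B = 152 + 0.3846 × (97 − 152) = 130.847 → 131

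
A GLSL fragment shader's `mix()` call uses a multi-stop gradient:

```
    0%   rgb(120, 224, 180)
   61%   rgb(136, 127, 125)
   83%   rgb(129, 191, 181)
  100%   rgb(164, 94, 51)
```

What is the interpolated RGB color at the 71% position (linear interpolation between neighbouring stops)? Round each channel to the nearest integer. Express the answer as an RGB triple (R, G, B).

(133, 156, 150)

71% lies between the 61% and 83% stops, so the local fraction is t = (71 − 61)/(83 − 61) = 10/22 ≈ 0.4545.
R = 136 + 0.4545 × (129 − 136) = 132.819 → 133
G = 127 + 0.4545 × (191 − 127) = 156.088 → 156
B = 125 + 0.4545 × (181 − 125) = 150.452 → 150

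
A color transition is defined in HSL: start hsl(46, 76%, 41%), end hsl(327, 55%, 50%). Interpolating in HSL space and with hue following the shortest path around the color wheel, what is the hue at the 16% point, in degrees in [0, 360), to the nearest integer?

33

Hue: 327 − 46 = 281°, but |281| > 180 so the shorter arc goes the other way: Δh = 281 − 360 = -79°.
H = 46 + 0.16 × (-79) = 33.36 → 33°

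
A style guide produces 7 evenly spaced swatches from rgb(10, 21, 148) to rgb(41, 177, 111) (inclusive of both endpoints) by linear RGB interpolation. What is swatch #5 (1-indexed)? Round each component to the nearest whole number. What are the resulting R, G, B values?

(31, 125, 123)

With 7 swatches and endpoints inclusive, swatch 5 sits at t = (5 − 1)/(7 − 1) = 4/6 ≈ 0.6667.
R = 10 + 0.6667 × (41 − 10) = 30.668 → 31
G = 21 + 0.6667 × (177 − 21) = 125.005 → 125
B = 148 + 0.6667 × (111 − 148) = 123.332 → 123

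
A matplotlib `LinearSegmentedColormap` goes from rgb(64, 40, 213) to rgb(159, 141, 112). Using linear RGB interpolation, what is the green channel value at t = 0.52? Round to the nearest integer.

G = 40 + 0.52 × (141 − 40) = 92.52 → 93

93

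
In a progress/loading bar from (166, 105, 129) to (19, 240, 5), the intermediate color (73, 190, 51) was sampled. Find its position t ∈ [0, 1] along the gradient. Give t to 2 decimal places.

Invert the lerp on the R channel (largest span, 147): t = (73 − 166) / (19 − 166) = -93/-147 = 0.63265.
Check on G: (190 − 105)/(240 − 105) = 0.6296 ✓

0.63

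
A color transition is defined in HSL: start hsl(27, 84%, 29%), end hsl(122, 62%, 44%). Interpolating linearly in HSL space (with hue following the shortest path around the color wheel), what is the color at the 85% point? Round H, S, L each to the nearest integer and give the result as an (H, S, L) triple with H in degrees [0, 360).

Hue arc: Δh = 122 − 27 = 95° (|Δh| ≤ 180, already the shorter path).
H = 27 + 0.85 × (95) = 107.75 → 108°
S = 84 + 0.85 × (62 − 84) = 65.3 → 65%
L = 29 + 0.85 × (44 − 29) = 41.75 → 42%

(108, 65, 42)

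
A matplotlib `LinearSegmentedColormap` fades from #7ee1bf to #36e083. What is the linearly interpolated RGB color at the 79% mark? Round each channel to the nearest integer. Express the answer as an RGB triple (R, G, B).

(69, 224, 144)

#7ee1bf → (126, 225, 191); #36e083 → (54, 224, 131).
79% corresponds to t = 0.79.
R = 126 + 0.79 × (54 − 126) = 126 + 0.79 × -72 = 69.12 → 69
G = 225 + 0.79 × (224 − 225) = 225 + 0.79 × -1 = 224.21 → 224
B = 191 + 0.79 × (131 − 191) = 191 + 0.79 × -60 = 143.6 → 144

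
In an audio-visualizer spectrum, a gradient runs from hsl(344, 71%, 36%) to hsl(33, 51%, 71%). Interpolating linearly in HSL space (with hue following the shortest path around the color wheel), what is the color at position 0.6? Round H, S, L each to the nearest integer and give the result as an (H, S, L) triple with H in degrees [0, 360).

(13, 59, 57)

Hue: 33 − 344 = -311°, but |-311| > 180 so the shorter arc goes the other way: Δh = -311 + 360 = 49°.
H = 344 + 0.6 × (49) = 373.4 → 373 → 373 mod 360 = 13°
S = 71 + 0.6 × (51 − 71) = 59 → 59%
L = 36 + 0.6 × (71 − 36) = 57 → 57%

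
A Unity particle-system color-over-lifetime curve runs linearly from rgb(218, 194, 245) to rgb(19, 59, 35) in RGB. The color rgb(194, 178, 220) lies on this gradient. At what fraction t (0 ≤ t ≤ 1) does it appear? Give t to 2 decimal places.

0.12

Invert the lerp on the B channel (largest span, 210): t = (220 − 245) / (35 − 245) = -25/-210 = 0.11905.
Check on R: (194 − 218)/(19 − 218) = 0.1206 ✓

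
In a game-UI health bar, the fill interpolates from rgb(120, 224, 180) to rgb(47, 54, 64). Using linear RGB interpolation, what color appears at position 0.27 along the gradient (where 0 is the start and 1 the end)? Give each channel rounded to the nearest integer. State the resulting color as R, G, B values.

R = 120 + 0.27 × (47 − 120) = 120 + 0.27 × -73 = 100.29 → 100
G = 224 + 0.27 × (54 − 224) = 224 + 0.27 × -170 = 178.1 → 178
B = 180 + 0.27 × (64 − 180) = 180 + 0.27 × -116 = 148.68 → 149

(100, 178, 149)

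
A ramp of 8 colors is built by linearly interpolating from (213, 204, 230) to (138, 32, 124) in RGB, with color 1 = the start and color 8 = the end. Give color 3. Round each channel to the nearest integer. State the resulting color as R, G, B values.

(192, 155, 200)

With 8 swatches and endpoints inclusive, swatch 3 sits at t = (3 − 1)/(8 − 1) = 2/7 ≈ 0.2857.
R = 213 + 0.2857 × (138 − 213) = 191.572 → 192
G = 204 + 0.2857 × (32 − 204) = 154.86 → 155
B = 230 + 0.2857 × (124 − 230) = 199.716 → 200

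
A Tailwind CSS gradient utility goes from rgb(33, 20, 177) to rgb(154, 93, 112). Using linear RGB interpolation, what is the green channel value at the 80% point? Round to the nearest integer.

78

G = 20 + 0.8 × (93 − 20) = 78.4 → 78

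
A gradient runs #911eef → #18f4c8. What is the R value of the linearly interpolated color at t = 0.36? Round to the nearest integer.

R₁ = 145 (from #911eef), R₂ = 24 (from #18f4c8).
R = 145 + 0.36 × (24 − 145) = 101.44 → 101

101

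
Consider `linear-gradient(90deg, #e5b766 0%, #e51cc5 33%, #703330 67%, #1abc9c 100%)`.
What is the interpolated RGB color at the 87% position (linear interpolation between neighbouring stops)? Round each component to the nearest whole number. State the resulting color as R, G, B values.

(60, 134, 113)

87% lies between the 67% and 100% stops, so the local fraction is t = (87 − 67)/(100 − 67) = 20/33 ≈ 0.6061.
#703330 → (112, 51, 48); #1abc9c → (26, 188, 156).
R = 112 + 0.6061 × (26 − 112) = 59.875 → 60
G = 51 + 0.6061 × (188 − 51) = 134.036 → 134
B = 48 + 0.6061 × (156 − 48) = 113.459 → 113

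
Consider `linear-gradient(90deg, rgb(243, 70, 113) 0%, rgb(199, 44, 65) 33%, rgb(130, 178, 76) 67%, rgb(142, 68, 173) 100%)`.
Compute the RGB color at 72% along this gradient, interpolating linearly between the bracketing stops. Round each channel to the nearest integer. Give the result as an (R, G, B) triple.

72% lies between the 67% and 100% stops, so the local fraction is t = (72 − 67)/(100 − 67) = 5/33 ≈ 0.1515.
R = 130 + 0.1515 × (142 − 130) = 131.818 → 132
G = 178 + 0.1515 × (68 − 178) = 161.335 → 161
B = 76 + 0.1515 × (173 − 76) = 90.695 → 91

(132, 161, 91)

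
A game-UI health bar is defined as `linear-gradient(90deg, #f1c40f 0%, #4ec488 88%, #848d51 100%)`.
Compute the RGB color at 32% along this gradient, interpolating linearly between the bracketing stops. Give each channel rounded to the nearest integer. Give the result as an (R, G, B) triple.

(182, 196, 59)

32% lies between the 0% and 88% stops, so the local fraction is t = (32 − 0)/(88 − 0) = 32/88 ≈ 0.3636.
#f1c40f → (241, 196, 15); #4ec488 → (78, 196, 136).
R = 241 + 0.3636 × (78 − 241) = 181.733 → 182
G = 196 + 0.3636 × (196 − 196) = 196 → 196
B = 15 + 0.3636 × (136 − 15) = 58.996 → 59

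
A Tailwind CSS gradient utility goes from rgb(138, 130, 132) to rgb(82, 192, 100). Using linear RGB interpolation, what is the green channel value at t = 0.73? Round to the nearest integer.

G = 130 + 0.73 × (192 − 130) = 175.26 → 175

175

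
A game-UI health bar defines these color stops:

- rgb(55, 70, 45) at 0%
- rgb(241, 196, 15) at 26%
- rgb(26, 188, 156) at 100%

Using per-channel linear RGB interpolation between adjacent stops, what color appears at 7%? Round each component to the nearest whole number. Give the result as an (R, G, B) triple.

(105, 104, 37)

7% lies between the 0% and 26% stops, so the local fraction is t = (7 − 0)/(26 − 0) = 7/26 ≈ 0.2692.
R = 55 + 0.2692 × (241 − 55) = 105.071 → 105
G = 70 + 0.2692 × (196 − 70) = 103.919 → 104
B = 45 + 0.2692 × (15 − 45) = 36.924 → 37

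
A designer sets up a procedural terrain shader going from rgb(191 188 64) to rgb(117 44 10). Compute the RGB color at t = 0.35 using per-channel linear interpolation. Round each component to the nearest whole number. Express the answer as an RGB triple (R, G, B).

(165, 138, 45)

R = 191 + 0.35 × (117 − 191) = 191 + 0.35 × -74 = 165.1 → 165
G = 188 + 0.35 × (44 − 188) = 188 + 0.35 × -144 = 137.6 → 138
B = 64 + 0.35 × (10 − 64) = 64 + 0.35 × -54 = 45.1 → 45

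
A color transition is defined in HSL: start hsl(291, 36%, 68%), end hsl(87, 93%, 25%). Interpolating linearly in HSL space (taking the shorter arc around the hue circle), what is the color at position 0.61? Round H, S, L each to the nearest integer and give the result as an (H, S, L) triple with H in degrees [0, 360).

(26, 71, 42)

Hue: 87 − 291 = -204°, but |-204| > 180 so the shorter arc goes the other way: Δh = -204 + 360 = 156°.
H = 291 + 0.61 × (156) = 386.16 → 386 → 386 mod 360 = 26°
S = 36 + 0.61 × (93 − 36) = 70.77 → 71%
L = 68 + 0.61 × (25 − 68) = 41.77 → 42%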